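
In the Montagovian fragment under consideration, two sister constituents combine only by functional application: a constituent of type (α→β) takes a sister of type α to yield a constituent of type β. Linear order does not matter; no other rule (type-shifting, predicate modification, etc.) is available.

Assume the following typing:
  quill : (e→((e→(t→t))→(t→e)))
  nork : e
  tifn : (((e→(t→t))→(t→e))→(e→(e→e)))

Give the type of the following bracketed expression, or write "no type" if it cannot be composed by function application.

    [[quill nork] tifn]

(e→(e→e))

[quill nork]: functor quill : (e→((e→(t→t))→(t→e))), argument nork : e; result ((e→(t→t))→(t→e)).
[[quill nork] tifn]: functor tifn : (((e→(t→t))→(t→e))→(e→(e→e))), argument [quill nork] : ((e→(t→t))→(t→e)); result (e→(e→e)).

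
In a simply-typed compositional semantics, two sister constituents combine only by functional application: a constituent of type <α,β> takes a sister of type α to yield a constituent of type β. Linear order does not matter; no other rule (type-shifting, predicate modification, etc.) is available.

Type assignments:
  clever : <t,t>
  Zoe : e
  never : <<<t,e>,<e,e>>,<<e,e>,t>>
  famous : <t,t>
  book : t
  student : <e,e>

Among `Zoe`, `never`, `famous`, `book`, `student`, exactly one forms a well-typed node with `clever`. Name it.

book

Zoe : e — no; clever wants t, and Zoe wants nothing (atomic).
never : <<<t,e>,<e,e>>,<<e,e>,t>> — no; clever wants t, and never wants <<t,e>,<e,e>>.
famous : <t,t> — no; clever wants t, and famous wants t.
book — combines: clever : <t,t> takes book : t as argument, giving t.
student : <e,e> — no; clever wants t, and student wants e.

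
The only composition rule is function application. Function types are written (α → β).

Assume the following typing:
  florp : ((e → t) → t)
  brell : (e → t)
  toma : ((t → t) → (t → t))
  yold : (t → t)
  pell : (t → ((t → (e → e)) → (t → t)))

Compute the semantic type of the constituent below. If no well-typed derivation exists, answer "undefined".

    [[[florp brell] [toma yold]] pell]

((t → (e → e)) → (t → t))

[florp brell]: florp is ((e → t) → t), brell is (e → t); result t.
[toma yold]: toma is ((t → t) → (t → t)), yold is (t → t); result (t → t).
[[florp brell] [toma yold]]: [toma yold] is (t → t), [florp brell] is t; result t.
[[[florp brell] [toma yold]] pell]: pell is (t → ((t → (e → e)) → (t → t))), [[florp brell] [toma yold]] is t; result ((t → (e → e)) → (t → t)).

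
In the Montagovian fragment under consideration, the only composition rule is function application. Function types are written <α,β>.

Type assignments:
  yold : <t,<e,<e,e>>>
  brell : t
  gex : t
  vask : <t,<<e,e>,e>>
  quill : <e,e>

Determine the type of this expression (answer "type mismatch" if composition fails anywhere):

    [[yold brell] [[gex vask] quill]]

[yold brell]: yold is <t,<e,<e,e>>>, brell is t; result <e,<e,e>>.
[gex vask]: vask is <t,<<e,e>,e>>, gex is t; result <<e,e>,e>.
[[gex vask] quill]: [gex vask] is <<e,e>,e>, quill is <e,e>; result e.
[[yold brell] [[gex vask] quill]]: [yold brell] is <e,<e,e>>, [[gex vask] quill] is e; result <e,e>.

<e,e>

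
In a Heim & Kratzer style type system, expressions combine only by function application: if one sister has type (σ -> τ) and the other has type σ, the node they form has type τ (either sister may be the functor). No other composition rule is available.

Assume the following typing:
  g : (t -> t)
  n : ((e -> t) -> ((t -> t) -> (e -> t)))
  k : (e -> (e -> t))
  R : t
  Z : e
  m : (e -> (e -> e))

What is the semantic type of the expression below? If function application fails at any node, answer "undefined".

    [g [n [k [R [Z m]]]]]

[Z m] — m of type (e -> (e -> e)) combines with Z of type e: type (e -> e).
[R [Z m]]: t with (e -> e) — neither is a function whose domain matches the other; composition fails here.

undefined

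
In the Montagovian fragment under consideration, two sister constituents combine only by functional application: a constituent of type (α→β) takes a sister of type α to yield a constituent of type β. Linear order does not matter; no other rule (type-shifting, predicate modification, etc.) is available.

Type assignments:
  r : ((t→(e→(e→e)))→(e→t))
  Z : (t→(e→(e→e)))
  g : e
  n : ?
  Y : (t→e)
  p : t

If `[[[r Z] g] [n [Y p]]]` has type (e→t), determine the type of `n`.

(e→(t→(e→t)))

For [[[r Z] g] [n [Y p]]] to have type (e→t) with [[r Z] g] of type t, [n [Y p]] must be the function: [n [Y p]] : (t→(e→t)).
For [n [Y p]] to have type (t→(e→t)) with [Y p] of type e, n must be the function: n : (e→(t→(e→t))).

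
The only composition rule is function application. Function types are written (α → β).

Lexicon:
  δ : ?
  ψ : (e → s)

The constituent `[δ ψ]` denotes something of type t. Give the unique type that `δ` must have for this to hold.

((e → s) → t)

For [δ ψ] to have type t with ψ of type (e → s), δ must be the function: δ : ((e → s) → t).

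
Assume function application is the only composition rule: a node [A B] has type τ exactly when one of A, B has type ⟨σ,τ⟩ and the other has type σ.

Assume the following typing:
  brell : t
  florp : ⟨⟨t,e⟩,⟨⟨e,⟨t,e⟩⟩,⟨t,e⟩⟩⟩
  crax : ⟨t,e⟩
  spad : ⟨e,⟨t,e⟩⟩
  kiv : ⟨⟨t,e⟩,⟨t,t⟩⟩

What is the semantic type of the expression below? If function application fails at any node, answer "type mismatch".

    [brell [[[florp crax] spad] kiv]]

[florp crax]: ⟨⟨t,e⟩,⟨⟨e,⟨t,e⟩⟩,⟨t,e⟩⟩⟩ applied to ⟨t,e⟩ yields ⟨⟨e,⟨t,e⟩⟩,⟨t,e⟩⟩.
[[florp crax] spad]: ⟨⟨e,⟨t,e⟩⟩,⟨t,e⟩⟩ applied to ⟨e,⟨t,e⟩⟩ yields ⟨t,e⟩.
[[[florp crax] spad] kiv]: ⟨⟨t,e⟩,⟨t,t⟩⟩ applied to ⟨t,e⟩ yields ⟨t,t⟩.
[brell [[[florp crax] spad] kiv]]: ⟨t,t⟩ applied to t yields t.

t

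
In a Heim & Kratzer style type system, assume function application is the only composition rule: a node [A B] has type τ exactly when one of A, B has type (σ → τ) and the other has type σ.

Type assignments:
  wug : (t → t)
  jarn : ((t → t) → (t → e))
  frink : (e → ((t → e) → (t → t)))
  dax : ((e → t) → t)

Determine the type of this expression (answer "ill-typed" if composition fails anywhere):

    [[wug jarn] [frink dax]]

[wug jarn]: jarn is ((t → t) → (t → e)), wug is (t → t); result (t → e).
[frink dax]: (e → ((t → e) → (t → t))) with ((e → t) → t) — neither is a function whose domain matches the other; composition fails here.

ill-typed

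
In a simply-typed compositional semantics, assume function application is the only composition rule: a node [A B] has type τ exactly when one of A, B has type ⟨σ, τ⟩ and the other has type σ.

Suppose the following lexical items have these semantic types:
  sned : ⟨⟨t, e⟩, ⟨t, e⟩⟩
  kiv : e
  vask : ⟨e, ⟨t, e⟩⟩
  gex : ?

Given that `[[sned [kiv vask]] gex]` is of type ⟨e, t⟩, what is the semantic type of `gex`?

For [[sned [kiv vask]] gex] to have type ⟨e, t⟩ with [sned [kiv vask]] of type ⟨t, e⟩, gex must be the function: gex : ⟨⟨t, e⟩, ⟨e, t⟩⟩.

⟨⟨t, e⟩, ⟨e, t⟩⟩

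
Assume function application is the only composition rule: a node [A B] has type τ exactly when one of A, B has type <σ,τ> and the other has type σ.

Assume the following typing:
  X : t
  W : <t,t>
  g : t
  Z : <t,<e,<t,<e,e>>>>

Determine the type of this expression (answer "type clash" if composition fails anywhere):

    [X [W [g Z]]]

type clash

[g Z]: Z is <t,<e,<t,<e,e>>>>, g is t; result <e,<t,<e,e>>>.
At [W [g Z]]: neither <t,t> nor <e,<t,<e,e>>> can take the other as argument; the node is ill-typed.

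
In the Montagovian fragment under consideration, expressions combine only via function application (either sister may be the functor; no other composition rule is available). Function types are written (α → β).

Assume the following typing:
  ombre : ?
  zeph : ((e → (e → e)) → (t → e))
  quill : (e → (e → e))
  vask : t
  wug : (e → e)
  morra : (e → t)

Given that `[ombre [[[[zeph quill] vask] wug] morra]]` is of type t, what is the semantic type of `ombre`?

(t → t)

[ombre [[[[zeph quill] vask] wug] morra]] must have type t. The sister [[[[zeph quill] vask] wug] morra] has type t; that is not a function onto t, so ombre must be the functor, of type (t → t).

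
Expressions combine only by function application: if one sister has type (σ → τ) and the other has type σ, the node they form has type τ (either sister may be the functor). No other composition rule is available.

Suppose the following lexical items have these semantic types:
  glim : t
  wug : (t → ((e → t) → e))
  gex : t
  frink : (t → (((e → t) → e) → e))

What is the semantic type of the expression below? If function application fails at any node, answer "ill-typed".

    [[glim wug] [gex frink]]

e

[glim wug]: wug is (t → ((e → t) → e)), glim is t; result ((e → t) → e).
[gex frink]: frink is (t → (((e → t) → e) → e)), gex is t; result (((e → t) → e) → e).
[[glim wug] [gex frink]]: [gex frink] is (((e → t) → e) → e), [glim wug] is ((e → t) → e); result e.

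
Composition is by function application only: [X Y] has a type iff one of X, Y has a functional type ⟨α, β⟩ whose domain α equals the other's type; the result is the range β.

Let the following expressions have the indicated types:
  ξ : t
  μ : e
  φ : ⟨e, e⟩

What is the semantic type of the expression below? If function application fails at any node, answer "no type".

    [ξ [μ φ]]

no type

[μ φ] — φ of type ⟨e, e⟩ combines with μ of type e: type e.
[ξ [μ φ]]: t with e — neither is a function whose domain matches the other; composition fails here.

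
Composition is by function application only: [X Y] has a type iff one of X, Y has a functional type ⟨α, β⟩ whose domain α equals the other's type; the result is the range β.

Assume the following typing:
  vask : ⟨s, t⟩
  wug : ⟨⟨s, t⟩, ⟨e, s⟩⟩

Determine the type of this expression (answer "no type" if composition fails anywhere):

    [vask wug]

[vask wug]: wug is ⟨⟨s, t⟩, ⟨e, s⟩⟩, vask is ⟨s, t⟩; result ⟨e, s⟩.

⟨e, s⟩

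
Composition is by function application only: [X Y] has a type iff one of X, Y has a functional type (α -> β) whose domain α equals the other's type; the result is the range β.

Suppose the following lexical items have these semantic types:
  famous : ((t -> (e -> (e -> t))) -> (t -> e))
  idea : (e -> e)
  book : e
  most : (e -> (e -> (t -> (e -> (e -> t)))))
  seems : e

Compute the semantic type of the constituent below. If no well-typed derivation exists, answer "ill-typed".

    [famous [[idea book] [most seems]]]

(t -> e)

[idea book]: functor idea : (e -> e), argument book : e; result e.
[most seems]: functor most : (e -> (e -> (t -> (e -> (e -> t))))), argument seems : e; result (e -> (t -> (e -> (e -> t)))).
[[idea book] [most seems]]: functor [most seems] : (e -> (t -> (e -> (e -> t)))), argument [idea book] : e; result (t -> (e -> (e -> t))).
[famous [[idea book] [most seems]]]: functor famous : ((t -> (e -> (e -> t))) -> (t -> e)), argument [[idea book] [most seems]] : (t -> (e -> (e -> t))); result (t -> e).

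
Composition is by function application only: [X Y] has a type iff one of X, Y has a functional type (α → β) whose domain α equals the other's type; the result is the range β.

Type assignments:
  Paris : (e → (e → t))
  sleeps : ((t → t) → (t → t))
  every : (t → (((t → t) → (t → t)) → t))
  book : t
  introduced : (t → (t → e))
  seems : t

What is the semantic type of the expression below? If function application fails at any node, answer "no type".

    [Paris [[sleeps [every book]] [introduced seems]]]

(e → t)

[every book]: every is (t → (((t → t) → (t → t)) → t)), book is t; result (((t → t) → (t → t)) → t).
[sleeps [every book]]: [every book] is (((t → t) → (t → t)) → t), sleeps is ((t → t) → (t → t)); result t.
[introduced seems]: introduced is (t → (t → e)), seems is t; result (t → e).
[[sleeps [every book]] [introduced seems]]: [introduced seems] is (t → e), [sleeps [every book]] is t; result e.
[Paris [[sleeps [every book]] [introduced seems]]]: Paris is (e → (e → t)), [[sleeps [every book]] [introduced seems]] is e; result (e → t).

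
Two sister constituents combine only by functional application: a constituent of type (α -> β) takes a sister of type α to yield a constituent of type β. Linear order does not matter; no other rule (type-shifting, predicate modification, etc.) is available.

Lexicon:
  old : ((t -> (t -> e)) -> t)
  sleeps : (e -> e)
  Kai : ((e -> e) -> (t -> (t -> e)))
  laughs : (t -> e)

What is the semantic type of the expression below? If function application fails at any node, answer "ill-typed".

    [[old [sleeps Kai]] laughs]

e

[sleeps Kai]: Kai is ((e -> e) -> (t -> (t -> e))), sleeps is (e -> e); result (t -> (t -> e)).
[old [sleeps Kai]]: old is ((t -> (t -> e)) -> t), [sleeps Kai] is (t -> (t -> e)); result t.
[[old [sleeps Kai]] laughs]: laughs is (t -> e), [old [sleeps Kai]] is t; result e.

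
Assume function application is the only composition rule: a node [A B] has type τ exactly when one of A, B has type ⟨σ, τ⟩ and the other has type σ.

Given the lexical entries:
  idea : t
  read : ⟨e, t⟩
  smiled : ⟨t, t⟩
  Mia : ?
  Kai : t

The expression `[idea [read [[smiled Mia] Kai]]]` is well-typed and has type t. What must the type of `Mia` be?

⟨⟨t, t⟩, ⟨t, ⟨⟨e, t⟩, ⟨t, t⟩⟩⟩⟩

For [idea [read [[smiled Mia] Kai]]] to have type t with idea of type t, [read [[smiled Mia] Kai]] must be the function: [read [[smiled Mia] Kai]] : ⟨t, t⟩.
For [read [[smiled Mia] Kai]] to have type ⟨t, t⟩ with read of type ⟨e, t⟩, [[smiled Mia] Kai] must be the function: [[smiled Mia] Kai] : ⟨⟨e, t⟩, ⟨t, t⟩⟩.
For [[smiled Mia] Kai] to have type ⟨⟨e, t⟩, ⟨t, t⟩⟩ with Kai of type t, [smiled Mia] must be the function: [smiled Mia] : ⟨t, ⟨⟨e, t⟩, ⟨t, t⟩⟩⟩.
For [smiled Mia] to have type ⟨t, ⟨⟨e, t⟩, ⟨t, t⟩⟩⟩ with smiled of type ⟨t, t⟩, Mia must be the function: Mia : ⟨⟨t, t⟩, ⟨t, ⟨⟨e, t⟩, ⟨t, t⟩⟩⟩⟩.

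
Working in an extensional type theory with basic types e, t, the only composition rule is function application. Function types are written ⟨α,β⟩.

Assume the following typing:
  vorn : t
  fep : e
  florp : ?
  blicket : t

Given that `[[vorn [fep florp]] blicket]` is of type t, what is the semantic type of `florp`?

⟨e,⟨t,⟨t,t⟩⟩⟩

At [[vorn [fep florp]] blicket] (required: t): blicket is t, which is not a function with range t; hence [vorn [fep florp]] is the functor — type ⟨t,t⟩.
At [vorn [fep florp]] (required: ⟨t,t⟩): vorn is t, which is not a function with range ⟨t,t⟩; hence [fep florp] is the functor — type ⟨t,⟨t,t⟩⟩.
At [fep florp] (required: ⟨t,⟨t,t⟩⟩): fep is e, which is not a function with range ⟨t,⟨t,t⟩⟩; hence florp is the functor — type ⟨e,⟨t,⟨t,t⟩⟩⟩.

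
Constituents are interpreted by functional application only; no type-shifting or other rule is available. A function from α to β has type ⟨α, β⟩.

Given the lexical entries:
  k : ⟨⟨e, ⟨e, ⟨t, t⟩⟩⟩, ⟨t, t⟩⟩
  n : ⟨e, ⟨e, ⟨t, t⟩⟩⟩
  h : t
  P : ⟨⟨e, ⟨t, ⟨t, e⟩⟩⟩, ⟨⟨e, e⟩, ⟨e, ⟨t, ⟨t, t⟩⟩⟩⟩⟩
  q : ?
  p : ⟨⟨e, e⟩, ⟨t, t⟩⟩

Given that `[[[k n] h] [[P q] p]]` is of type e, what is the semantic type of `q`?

⟨⟨⟨e, ⟨t, ⟨t, e⟩⟩⟩, ⟨⟨e, e⟩, ⟨e, ⟨t, ⟨t, t⟩⟩⟩⟩⟩, ⟨⟨⟨e, e⟩, ⟨t, t⟩⟩, ⟨t, e⟩⟩⟩

[[[k n] h] [[P q] p]] is required to be e. [[k n] h] : t cannot yield e as functor, so [[P q] p] : ⟨t, e⟩.
[[P q] p] is required to be ⟨t, e⟩. p : ⟨⟨e, e⟩, ⟨t, t⟩⟩ cannot yield ⟨t, e⟩ as functor, so [P q] : ⟨⟨⟨e, e⟩, ⟨t, t⟩⟩, ⟨t, e⟩⟩.
[P q] is required to be ⟨⟨⟨e, e⟩, ⟨t, t⟩⟩, ⟨t, e⟩⟩. P : ⟨⟨e, ⟨t, ⟨t, e⟩⟩⟩, ⟨⟨e, e⟩, ⟨e, ⟨t, ⟨t, t⟩⟩⟩⟩⟩ cannot yield ⟨⟨⟨e, e⟩, ⟨t, t⟩⟩, ⟨t, e⟩⟩ as functor, so q : ⟨⟨⟨e, ⟨t, ⟨t, e⟩⟩⟩, ⟨⟨e, e⟩, ⟨e, ⟨t, ⟨t, t⟩⟩⟩⟩⟩, ⟨⟨⟨e, e⟩, ⟨t, t⟩⟩, ⟨t, e⟩⟩⟩.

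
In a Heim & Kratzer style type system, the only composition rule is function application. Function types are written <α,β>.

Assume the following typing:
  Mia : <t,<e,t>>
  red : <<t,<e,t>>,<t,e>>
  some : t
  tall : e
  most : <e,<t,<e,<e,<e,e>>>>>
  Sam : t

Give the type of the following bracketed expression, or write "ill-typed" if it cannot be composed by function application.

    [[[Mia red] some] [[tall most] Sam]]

[Mia red] — red of type <<t,<e,t>>,<t,e>> combines with Mia of type <t,<e,t>>: type <t,e>.
[[Mia red] some] — [Mia red] of type <t,e> combines with some of type t: type e.
[tall most] — most of type <e,<t,<e,<e,<e,e>>>>> combines with tall of type e: type <t,<e,<e,<e,e>>>>.
[[tall most] Sam] — [tall most] of type <t,<e,<e,<e,e>>>> combines with Sam of type t: type <e,<e,<e,e>>>.
[[[Mia red] some] [[tall most] Sam]] — [[tall most] Sam] of type <e,<e,<e,e>>> combines with [[Mia red] some] of type e: type <e,<e,e>>.

<e,<e,e>>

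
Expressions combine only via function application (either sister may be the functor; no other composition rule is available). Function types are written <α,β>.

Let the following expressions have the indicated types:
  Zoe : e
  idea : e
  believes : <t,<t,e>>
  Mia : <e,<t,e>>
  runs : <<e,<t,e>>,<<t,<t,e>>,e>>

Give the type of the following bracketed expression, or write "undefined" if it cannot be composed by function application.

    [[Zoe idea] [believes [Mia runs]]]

[Zoe idea]: e and e cannot combine by function application — type clash.

undefined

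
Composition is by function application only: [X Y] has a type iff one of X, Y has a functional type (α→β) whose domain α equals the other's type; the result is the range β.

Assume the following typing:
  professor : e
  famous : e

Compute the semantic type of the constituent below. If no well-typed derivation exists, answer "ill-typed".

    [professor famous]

[professor famous]: e and e cannot combine by function application — type clash.

ill-typed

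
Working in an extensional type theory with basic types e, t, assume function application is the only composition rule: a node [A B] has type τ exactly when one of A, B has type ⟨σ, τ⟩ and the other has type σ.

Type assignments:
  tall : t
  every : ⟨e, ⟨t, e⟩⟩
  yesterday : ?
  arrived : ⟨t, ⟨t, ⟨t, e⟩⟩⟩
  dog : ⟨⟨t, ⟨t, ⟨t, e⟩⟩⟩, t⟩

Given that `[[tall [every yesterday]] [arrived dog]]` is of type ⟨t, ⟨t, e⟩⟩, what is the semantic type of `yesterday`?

⟨⟨e, ⟨t, e⟩⟩, ⟨t, ⟨t, ⟨t, ⟨t, e⟩⟩⟩⟩⟩

At [[tall [every yesterday]] [arrived dog]] (required: ⟨t, ⟨t, e⟩⟩): [arrived dog] is t, which is not a function with range ⟨t, ⟨t, e⟩⟩; hence [tall [every yesterday]] is the functor — type ⟨t, ⟨t, ⟨t, e⟩⟩⟩.
At [tall [every yesterday]] (required: ⟨t, ⟨t, ⟨t, e⟩⟩⟩): tall is t, which is not a function with range ⟨t, ⟨t, ⟨t, e⟩⟩⟩; hence [every yesterday] is the functor — type ⟨t, ⟨t, ⟨t, ⟨t, e⟩⟩⟩⟩.
At [every yesterday] (required: ⟨t, ⟨t, ⟨t, ⟨t, e⟩⟩⟩⟩): every is ⟨e, ⟨t, e⟩⟩, which is not a function with range ⟨t, ⟨t, ⟨t, ⟨t, e⟩⟩⟩⟩; hence yesterday is the functor — type ⟨⟨e, ⟨t, e⟩⟩, ⟨t, ⟨t, ⟨t, ⟨t, e⟩⟩⟩⟩⟩.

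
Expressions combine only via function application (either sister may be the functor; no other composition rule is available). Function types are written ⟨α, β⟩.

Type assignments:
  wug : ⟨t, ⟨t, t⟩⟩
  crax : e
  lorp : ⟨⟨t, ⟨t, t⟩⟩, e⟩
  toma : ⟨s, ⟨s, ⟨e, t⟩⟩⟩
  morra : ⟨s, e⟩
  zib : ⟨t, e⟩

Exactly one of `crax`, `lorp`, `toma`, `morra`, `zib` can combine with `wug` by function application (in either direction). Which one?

lorp

crax : e — does not combine with wug.
lorp — combines: lorp : ⟨⟨t, ⟨t, t⟩⟩, e⟩ takes wug : ⟨t, ⟨t, t⟩⟩ as argument, giving e.
toma : ⟨s, ⟨s, ⟨e, t⟩⟩⟩ — does not combine with wug.
morra : ⟨s, e⟩ — does not combine with wug.
zib : ⟨t, e⟩ — does not combine with wug.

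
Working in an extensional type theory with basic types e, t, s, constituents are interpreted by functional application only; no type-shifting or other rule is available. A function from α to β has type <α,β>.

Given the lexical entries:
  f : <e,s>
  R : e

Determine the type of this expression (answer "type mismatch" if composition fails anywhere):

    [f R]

s

At [f R], f : <e,s> takes R : e, giving s.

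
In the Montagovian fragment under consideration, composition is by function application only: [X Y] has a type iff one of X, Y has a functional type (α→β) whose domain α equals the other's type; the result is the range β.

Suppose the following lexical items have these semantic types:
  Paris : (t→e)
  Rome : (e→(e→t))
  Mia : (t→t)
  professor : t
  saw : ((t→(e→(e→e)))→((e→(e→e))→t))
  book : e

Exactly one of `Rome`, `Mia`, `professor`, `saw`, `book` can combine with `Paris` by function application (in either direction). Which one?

Rome : (e→(e→t)) — Paris needs t; Rome needs e; neither fits.
Mia : (t→t) — Paris needs t; Mia needs t; neither fits.
professor — combines: Paris : (t→e) takes professor : t as argument, giving e.
saw : ((t→(e→(e→e)))→((e→(e→e))→t)) — Paris needs t; saw needs (t→(e→(e→e))); neither fits.
book : e — Paris needs t; book needs nothing (atomic); neither fits.

professor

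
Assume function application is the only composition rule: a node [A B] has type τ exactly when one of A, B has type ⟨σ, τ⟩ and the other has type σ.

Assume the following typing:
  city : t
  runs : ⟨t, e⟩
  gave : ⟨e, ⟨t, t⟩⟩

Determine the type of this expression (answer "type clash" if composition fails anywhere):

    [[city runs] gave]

⟨t, t⟩

[city runs]: functor runs : ⟨t, e⟩, argument city : t; result e.
[[city runs] gave]: functor gave : ⟨e, ⟨t, t⟩⟩, argument [city runs] : e; result ⟨t, t⟩.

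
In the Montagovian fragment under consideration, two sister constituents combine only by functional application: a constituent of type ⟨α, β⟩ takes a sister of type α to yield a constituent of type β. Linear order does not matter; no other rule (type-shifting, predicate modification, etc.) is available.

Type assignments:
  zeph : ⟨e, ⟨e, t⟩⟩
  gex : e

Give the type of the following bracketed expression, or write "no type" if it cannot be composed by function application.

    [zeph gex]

⟨e, t⟩

[zeph gex]: functor zeph : ⟨e, ⟨e, t⟩⟩, argument gex : e; result ⟨e, t⟩.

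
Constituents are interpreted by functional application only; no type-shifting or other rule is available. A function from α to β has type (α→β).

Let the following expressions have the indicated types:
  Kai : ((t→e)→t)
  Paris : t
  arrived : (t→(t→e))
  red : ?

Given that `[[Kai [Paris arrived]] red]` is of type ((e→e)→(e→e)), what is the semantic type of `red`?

At [[Kai [Paris arrived]] red] (required: ((e→e)→(e→e))): [Kai [Paris arrived]] is t, which is not a function with range ((e→e)→(e→e)); hence red is the functor — type (t→((e→e)→(e→e))).

(t→((e→e)→(e→e)))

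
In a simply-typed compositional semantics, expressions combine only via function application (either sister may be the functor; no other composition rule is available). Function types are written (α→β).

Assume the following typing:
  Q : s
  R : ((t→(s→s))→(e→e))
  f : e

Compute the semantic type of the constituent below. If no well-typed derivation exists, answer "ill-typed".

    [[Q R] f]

[Q R]: s and ((t→(s→s))→(e→e)) cannot combine by function application — type clash.

ill-typed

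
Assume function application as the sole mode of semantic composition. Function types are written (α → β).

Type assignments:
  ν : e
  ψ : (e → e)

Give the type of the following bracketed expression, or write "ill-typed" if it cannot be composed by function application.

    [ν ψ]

[ν ψ]: (e → e) applied to e yields e.

e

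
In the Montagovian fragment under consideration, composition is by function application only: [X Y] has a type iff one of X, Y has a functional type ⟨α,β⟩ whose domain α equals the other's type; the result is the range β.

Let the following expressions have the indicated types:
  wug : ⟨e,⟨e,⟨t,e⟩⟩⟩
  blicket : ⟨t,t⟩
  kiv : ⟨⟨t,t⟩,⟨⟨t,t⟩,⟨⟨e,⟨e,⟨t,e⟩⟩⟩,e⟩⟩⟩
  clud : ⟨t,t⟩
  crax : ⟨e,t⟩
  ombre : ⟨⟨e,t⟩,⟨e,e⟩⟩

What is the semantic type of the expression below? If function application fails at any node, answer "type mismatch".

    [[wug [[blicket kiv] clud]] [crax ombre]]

At [blicket kiv], kiv : ⟨⟨t,t⟩,⟨⟨t,t⟩,⟨⟨e,⟨e,⟨t,e⟩⟩⟩,e⟩⟩⟩ takes blicket : ⟨t,t⟩, giving ⟨⟨t,t⟩,⟨⟨e,⟨e,⟨t,e⟩⟩⟩,e⟩⟩.
At [[blicket kiv] clud], [blicket kiv] : ⟨⟨t,t⟩,⟨⟨e,⟨e,⟨t,e⟩⟩⟩,e⟩⟩ takes clud : ⟨t,t⟩, giving ⟨⟨e,⟨e,⟨t,e⟩⟩⟩,e⟩.
At [wug [[blicket kiv] clud]], [[blicket kiv] clud] : ⟨⟨e,⟨e,⟨t,e⟩⟩⟩,e⟩ takes wug : ⟨e,⟨e,⟨t,e⟩⟩⟩, giving e.
At [crax ombre], ombre : ⟨⟨e,t⟩,⟨e,e⟩⟩ takes crax : ⟨e,t⟩, giving ⟨e,e⟩.
At [[wug [[blicket kiv] clud]] [crax ombre]], [crax ombre] : ⟨e,e⟩ takes [wug [[blicket kiv] clud]] : e, giving e.

e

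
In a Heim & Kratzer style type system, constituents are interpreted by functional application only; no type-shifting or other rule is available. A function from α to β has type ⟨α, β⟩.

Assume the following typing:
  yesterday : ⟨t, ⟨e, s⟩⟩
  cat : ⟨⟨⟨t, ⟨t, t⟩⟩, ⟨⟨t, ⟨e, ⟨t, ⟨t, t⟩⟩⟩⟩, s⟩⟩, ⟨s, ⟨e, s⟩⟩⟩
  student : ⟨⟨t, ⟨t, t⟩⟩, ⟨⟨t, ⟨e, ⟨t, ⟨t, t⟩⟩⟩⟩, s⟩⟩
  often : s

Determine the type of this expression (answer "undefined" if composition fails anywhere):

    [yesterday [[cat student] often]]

undefined

[cat student]: ⟨⟨⟨t, ⟨t, t⟩⟩, ⟨⟨t, ⟨e, ⟨t, ⟨t, t⟩⟩⟩⟩, s⟩⟩, ⟨s, ⟨e, s⟩⟩⟩ applied to ⟨⟨t, ⟨t, t⟩⟩, ⟨⟨t, ⟨e, ⟨t, ⟨t, t⟩⟩⟩⟩, s⟩⟩ yields ⟨s, ⟨e, s⟩⟩.
[[cat student] often]: ⟨s, ⟨e, s⟩⟩ applied to s yields ⟨e, s⟩.
[yesterday [[cat student] often]]: ⟨t, ⟨e, s⟩⟩ with ⟨e, s⟩ — neither is a function whose domain matches the other; composition fails here.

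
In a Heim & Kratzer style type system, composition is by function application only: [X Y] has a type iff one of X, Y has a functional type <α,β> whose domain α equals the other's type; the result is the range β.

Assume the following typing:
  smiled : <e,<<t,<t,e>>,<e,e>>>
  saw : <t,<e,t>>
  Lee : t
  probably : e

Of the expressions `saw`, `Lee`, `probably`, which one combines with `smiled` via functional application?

probably

saw : <t,<e,t>> — neither side's domain matches the other.
Lee : t — neither side's domain matches the other.
probably — combines: smiled : <e,<<t,<t,e>>,<e,e>>> takes probably : e as argument, giving <<t,<t,e>>,<e,e>>.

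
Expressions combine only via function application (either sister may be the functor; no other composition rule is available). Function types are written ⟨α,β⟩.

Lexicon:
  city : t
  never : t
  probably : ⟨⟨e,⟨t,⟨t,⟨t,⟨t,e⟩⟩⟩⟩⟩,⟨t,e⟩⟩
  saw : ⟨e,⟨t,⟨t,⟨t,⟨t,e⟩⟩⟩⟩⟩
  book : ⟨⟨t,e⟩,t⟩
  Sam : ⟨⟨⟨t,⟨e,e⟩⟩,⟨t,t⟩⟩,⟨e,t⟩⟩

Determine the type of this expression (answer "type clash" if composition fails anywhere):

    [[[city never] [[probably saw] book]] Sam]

type clash

[city never]: t with t — neither is a function whose domain matches the other; composition fails here.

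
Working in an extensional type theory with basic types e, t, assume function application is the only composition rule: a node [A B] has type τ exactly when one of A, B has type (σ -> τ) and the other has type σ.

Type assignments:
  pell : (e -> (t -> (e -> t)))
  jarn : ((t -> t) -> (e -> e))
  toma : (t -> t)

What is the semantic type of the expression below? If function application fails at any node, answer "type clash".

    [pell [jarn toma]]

[jarn toma] — jarn of type ((t -> t) -> (e -> e)) combines with toma of type (t -> t): type (e -> e).
[pell [jarn toma]]: (e -> (t -> (e -> t))) with (e -> e) — neither is a function whose domain matches the other; composition fails here.

type clash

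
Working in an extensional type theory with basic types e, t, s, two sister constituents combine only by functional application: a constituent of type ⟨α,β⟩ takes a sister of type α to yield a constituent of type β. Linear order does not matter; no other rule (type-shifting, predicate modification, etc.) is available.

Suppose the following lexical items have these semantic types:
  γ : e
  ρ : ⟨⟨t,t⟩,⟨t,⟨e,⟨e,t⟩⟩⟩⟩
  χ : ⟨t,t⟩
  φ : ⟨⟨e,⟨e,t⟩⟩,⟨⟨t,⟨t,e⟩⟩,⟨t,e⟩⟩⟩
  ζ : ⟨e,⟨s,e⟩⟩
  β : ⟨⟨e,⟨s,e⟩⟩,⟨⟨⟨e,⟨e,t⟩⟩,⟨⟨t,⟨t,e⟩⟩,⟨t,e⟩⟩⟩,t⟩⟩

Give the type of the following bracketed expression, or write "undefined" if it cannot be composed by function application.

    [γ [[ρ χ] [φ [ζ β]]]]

[ρ χ] — ρ of type ⟨⟨t,t⟩,⟨t,⟨e,⟨e,t⟩⟩⟩⟩ combines with χ of type ⟨t,t⟩: type ⟨t,⟨e,⟨e,t⟩⟩⟩.
[ζ β] — β of type ⟨⟨e,⟨s,e⟩⟩,⟨⟨⟨e,⟨e,t⟩⟩,⟨⟨t,⟨t,e⟩⟩,⟨t,e⟩⟩⟩,t⟩⟩ combines with ζ of type ⟨e,⟨s,e⟩⟩: type ⟨⟨⟨e,⟨e,t⟩⟩,⟨⟨t,⟨t,e⟩⟩,⟨t,e⟩⟩⟩,t⟩.
[φ [ζ β]] — [ζ β] of type ⟨⟨⟨e,⟨e,t⟩⟩,⟨⟨t,⟨t,e⟩⟩,⟨t,e⟩⟩⟩,t⟩ combines with φ of type ⟨⟨e,⟨e,t⟩⟩,⟨⟨t,⟨t,e⟩⟩,⟨t,e⟩⟩⟩: type t.
[[ρ χ] [φ [ζ β]]] — [ρ χ] of type ⟨t,⟨e,⟨e,t⟩⟩⟩ combines with [φ [ζ β]] of type t: type ⟨e,⟨e,t⟩⟩.
[γ [[ρ χ] [φ [ζ β]]]] — [[ρ χ] [φ [ζ β]]] of type ⟨e,⟨e,t⟩⟩ combines with γ of type e: type ⟨e,t⟩.

⟨e,t⟩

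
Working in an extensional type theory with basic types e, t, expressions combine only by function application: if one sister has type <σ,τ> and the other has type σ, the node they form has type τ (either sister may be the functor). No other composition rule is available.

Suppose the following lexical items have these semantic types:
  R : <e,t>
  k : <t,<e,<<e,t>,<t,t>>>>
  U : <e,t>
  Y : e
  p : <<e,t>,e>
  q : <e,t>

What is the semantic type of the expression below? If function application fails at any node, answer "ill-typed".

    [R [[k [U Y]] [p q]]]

[U Y]: U is <e,t>, Y is e; result t.
[k [U Y]]: k is <t,<e,<<e,t>,<t,t>>>>, [U Y] is t; result <e,<<e,t>,<t,t>>>.
[p q]: p is <<e,t>,e>, q is <e,t>; result e.
[[k [U Y]] [p q]]: [k [U Y]] is <e,<<e,t>,<t,t>>>, [p q] is e; result <<e,t>,<t,t>>.
[R [[k [U Y]] [p q]]]: [[k [U Y]] [p q]] is <<e,t>,<t,t>>, R is <e,t>; result <t,t>.

<t,t>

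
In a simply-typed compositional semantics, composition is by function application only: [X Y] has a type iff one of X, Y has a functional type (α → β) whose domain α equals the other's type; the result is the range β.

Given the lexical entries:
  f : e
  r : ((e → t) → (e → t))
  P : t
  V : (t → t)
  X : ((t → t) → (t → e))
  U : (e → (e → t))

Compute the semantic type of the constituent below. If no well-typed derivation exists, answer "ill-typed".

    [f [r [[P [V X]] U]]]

t

[V X]: ((t → t) → (t → e)) applied to (t → t) yields (t → e).
[P [V X]]: (t → e) applied to t yields e.
[[P [V X]] U]: (e → (e → t)) applied to e yields (e → t).
[r [[P [V X]] U]]: ((e → t) → (e → t)) applied to (e → t) yields (e → t).
[f [r [[P [V X]] U]]]: (e → t) applied to e yields t.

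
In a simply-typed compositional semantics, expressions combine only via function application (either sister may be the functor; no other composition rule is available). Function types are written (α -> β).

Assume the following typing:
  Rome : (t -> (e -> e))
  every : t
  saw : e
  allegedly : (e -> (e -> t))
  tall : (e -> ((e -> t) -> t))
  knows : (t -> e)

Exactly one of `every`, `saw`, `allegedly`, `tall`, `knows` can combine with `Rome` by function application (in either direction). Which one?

every

every — combines: Rome : (t -> (e -> e)) takes every : t as argument, giving (e -> e).
saw : e — Rome needs t; saw needs nothing (atomic); neither fits.
allegedly : (e -> (e -> t)) — Rome needs t; allegedly needs e; neither fits.
tall : (e -> ((e -> t) -> t)) — Rome needs t; tall needs e; neither fits.
knows : (t -> e) — Rome needs t; knows needs t; neither fits.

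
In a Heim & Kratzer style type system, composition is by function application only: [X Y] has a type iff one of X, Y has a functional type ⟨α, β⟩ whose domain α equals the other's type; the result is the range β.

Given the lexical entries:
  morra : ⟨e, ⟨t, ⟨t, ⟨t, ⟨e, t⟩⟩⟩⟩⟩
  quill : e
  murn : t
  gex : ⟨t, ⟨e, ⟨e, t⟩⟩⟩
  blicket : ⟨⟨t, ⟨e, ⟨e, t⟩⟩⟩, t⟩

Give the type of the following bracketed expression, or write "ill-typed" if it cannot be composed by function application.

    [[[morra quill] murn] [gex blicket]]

[morra quill] — morra of type ⟨e, ⟨t, ⟨t, ⟨t, ⟨e, t⟩⟩⟩⟩⟩ combines with quill of type e: type ⟨t, ⟨t, ⟨t, ⟨e, t⟩⟩⟩⟩.
[[morra quill] murn] — [morra quill] of type ⟨t, ⟨t, ⟨t, ⟨e, t⟩⟩⟩⟩ combines with murn of type t: type ⟨t, ⟨t, ⟨e, t⟩⟩⟩.
[gex blicket] — blicket of type ⟨⟨t, ⟨e, ⟨e, t⟩⟩⟩, t⟩ combines with gex of type ⟨t, ⟨e, ⟨e, t⟩⟩⟩: type t.
[[[morra quill] murn] [gex blicket]] — [[morra quill] murn] of type ⟨t, ⟨t, ⟨e, t⟩⟩⟩ combines with [gex blicket] of type t: type ⟨t, ⟨e, t⟩⟩.

⟨t, ⟨e, t⟩⟩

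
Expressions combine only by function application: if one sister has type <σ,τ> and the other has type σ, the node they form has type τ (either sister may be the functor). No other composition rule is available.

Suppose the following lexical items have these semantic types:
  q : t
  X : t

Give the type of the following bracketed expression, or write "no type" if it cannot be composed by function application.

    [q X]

no type

At [q X]: neither t nor t can take the other as argument; the node is ill-typed.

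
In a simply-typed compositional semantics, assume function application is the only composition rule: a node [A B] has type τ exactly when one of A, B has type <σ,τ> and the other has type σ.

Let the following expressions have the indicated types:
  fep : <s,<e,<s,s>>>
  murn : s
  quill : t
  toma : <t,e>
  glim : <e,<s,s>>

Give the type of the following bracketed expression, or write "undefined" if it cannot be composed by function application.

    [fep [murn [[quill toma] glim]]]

[quill toma]: functor toma : <t,e>, argument quill : t; result e.
[[quill toma] glim]: functor glim : <e,<s,s>>, argument [quill toma] : e; result <s,s>.
[murn [[quill toma] glim]]: functor [[quill toma] glim] : <s,s>, argument murn : s; result s.
[fep [murn [[quill toma] glim]]]: functor fep : <s,<e,<s,s>>>, argument [murn [[quill toma] glim]] : s; result <e,<s,s>>.

<e,<s,s>>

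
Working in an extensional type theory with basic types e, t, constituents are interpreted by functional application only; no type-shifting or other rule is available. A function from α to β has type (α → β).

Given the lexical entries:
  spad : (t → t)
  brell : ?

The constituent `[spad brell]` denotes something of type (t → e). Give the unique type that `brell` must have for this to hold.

[spad brell] must have type (t → e). The sister spad has type (t → t); that is not a function onto (t → e), so brell must be the functor, of type ((t → t) → (t → e)).

((t → t) → (t → e))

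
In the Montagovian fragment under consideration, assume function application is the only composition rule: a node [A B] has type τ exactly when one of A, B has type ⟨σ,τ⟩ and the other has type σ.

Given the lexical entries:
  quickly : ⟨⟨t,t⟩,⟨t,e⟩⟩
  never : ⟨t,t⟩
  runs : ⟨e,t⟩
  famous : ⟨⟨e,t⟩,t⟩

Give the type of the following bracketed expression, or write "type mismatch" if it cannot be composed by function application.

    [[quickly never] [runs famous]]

At [quickly never], quickly : ⟨⟨t,t⟩,⟨t,e⟩⟩ takes never : ⟨t,t⟩, giving ⟨t,e⟩.
At [runs famous], famous : ⟨⟨e,t⟩,t⟩ takes runs : ⟨e,t⟩, giving t.
At [[quickly never] [runs famous]], [quickly never] : ⟨t,e⟩ takes [runs famous] : t, giving e.

e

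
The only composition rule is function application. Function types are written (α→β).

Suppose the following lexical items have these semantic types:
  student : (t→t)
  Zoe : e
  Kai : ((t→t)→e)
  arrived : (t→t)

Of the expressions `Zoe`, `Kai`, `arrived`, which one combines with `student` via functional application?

Zoe : e — neither side's domain matches the other.
Kai — combines: Kai : ((t→t)→e) takes student : (t→t) as argument, giving e.
arrived : (t→t) — neither side's domain matches the other.

Kai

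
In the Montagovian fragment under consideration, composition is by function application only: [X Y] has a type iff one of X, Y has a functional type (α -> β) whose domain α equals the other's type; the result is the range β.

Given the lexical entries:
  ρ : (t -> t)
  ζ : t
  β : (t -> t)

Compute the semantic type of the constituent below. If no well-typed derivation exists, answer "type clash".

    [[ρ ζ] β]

[ρ ζ]: ρ is (t -> t), ζ is t; result t.
[[ρ ζ] β]: β is (t -> t), [ρ ζ] is t; result t.

t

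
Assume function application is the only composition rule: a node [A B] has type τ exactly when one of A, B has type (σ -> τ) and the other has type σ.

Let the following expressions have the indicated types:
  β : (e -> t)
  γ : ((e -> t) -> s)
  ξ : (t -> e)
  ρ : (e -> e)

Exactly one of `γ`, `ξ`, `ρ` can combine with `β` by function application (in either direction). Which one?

γ

γ — combines: γ : ((e -> t) -> s) takes β : (e -> t) as argument, giving s.
ξ : (t -> e) — β needs e; ξ needs t; neither fits.
ρ : (e -> e) — β needs e; ρ needs e; neither fits.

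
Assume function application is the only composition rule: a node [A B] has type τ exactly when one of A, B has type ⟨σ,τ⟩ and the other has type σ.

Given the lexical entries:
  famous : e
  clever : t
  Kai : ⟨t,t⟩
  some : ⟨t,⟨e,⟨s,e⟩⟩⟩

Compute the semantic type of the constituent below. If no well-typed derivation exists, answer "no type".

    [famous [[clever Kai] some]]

At [clever Kai], Kai : ⟨t,t⟩ takes clever : t, giving t.
At [[clever Kai] some], some : ⟨t,⟨e,⟨s,e⟩⟩⟩ takes [clever Kai] : t, giving ⟨e,⟨s,e⟩⟩.
At [famous [[clever Kai] some]], [[clever Kai] some] : ⟨e,⟨s,e⟩⟩ takes famous : e, giving ⟨s,e⟩.

⟨s,e⟩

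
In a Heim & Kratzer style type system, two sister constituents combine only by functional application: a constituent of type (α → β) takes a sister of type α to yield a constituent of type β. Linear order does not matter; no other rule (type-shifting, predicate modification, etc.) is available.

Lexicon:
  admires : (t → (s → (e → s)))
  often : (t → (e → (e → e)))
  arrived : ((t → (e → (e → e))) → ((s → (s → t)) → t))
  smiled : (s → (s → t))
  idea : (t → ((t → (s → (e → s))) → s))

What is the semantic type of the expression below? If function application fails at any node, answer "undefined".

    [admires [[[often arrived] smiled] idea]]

s

At [often arrived], arrived : ((t → (e → (e → e))) → ((s → (s → t)) → t)) takes often : (t → (e → (e → e))), giving ((s → (s → t)) → t).
At [[often arrived] smiled], [often arrived] : ((s → (s → t)) → t) takes smiled : (s → (s → t)), giving t.
At [[[often arrived] smiled] idea], idea : (t → ((t → (s → (e → s))) → s)) takes [[often arrived] smiled] : t, giving ((t → (s → (e → s))) → s).
At [admires [[[often arrived] smiled] idea]], [[[often arrived] smiled] idea] : ((t → (s → (e → s))) → s) takes admires : (t → (s → (e → s))), giving s.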